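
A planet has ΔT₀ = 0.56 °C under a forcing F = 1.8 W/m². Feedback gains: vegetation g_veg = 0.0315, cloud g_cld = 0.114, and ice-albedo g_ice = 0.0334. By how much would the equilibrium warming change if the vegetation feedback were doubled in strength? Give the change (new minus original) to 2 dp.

Original: g = 0.1789, ΔT = 0.56/(1−0.1789) = 0.6820 °C.
With doubled vegetation: g' = 0.2104, ΔT' = 0.56/(1−0.2104) = 0.7092 °C.
Change = 0.7092 − 0.6820 = 0.03 °C.

0.03 °C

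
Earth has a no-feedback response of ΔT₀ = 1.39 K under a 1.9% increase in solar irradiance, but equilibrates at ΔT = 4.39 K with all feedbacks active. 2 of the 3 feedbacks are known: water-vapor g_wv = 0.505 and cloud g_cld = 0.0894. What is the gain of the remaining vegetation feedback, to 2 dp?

Amplification A = ΔT/ΔT₀ = 4.39/1.39 = 3.158.
Total gain g = 1 − 1/A = 1 − 1/3.158 = 0.6833.
Known gains sum to 0.505 + 0.0894 = 0.5944.
g_veg = 0.6833 − 0.5944 = 0.09.

0.09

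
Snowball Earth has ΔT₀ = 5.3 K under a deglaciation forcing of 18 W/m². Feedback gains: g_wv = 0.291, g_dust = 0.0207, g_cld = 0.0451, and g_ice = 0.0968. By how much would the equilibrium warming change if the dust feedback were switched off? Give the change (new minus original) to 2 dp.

Original: g = 0.4536, ΔT = 5.3/(1−0.4536) = 9.6999 K.
Without dust: g' = 0.4329, ΔT' = 5.3/(1−0.4329) = 9.3458 K.
Change = 9.3458 − 9.6999 = -0.35 K.

-0.35 K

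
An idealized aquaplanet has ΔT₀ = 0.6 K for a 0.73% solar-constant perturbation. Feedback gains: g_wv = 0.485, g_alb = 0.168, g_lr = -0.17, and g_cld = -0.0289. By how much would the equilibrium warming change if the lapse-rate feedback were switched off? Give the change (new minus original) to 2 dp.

Original: g = 0.4541, ΔT = 0.6/(1−0.4541) = 1.0991 K.
Without lapse-rate: g' = 0.6241, ΔT' = 0.6/(1−0.6241) = 1.5962 K.
Change = 1.5962 − 1.0991 = 0.50 K.

0.50 K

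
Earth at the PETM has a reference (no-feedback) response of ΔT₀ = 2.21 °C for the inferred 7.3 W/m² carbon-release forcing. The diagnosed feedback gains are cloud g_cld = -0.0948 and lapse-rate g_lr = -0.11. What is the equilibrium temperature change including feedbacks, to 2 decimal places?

Total gain g = -0.0948 − 0.11 = -0.2048.
Amplification A = 1/(1 + 0.2048) = 0.83.
ΔT = 2.21 × 0.83 = 1.83 °C.

1.83 °C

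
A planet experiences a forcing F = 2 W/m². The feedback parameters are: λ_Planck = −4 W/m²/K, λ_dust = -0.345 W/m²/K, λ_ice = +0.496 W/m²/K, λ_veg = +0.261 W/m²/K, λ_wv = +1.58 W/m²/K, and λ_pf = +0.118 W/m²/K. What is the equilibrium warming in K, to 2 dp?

Net feedback parameter λ = (−4) + (-0.345) + (+0.496) + (+0.261) + (+1.58) + (+0.118) = -1.89 W/m²/K.
ΔT = −F/λ = −2/(-1.89) = 1.06 K.

1.06 K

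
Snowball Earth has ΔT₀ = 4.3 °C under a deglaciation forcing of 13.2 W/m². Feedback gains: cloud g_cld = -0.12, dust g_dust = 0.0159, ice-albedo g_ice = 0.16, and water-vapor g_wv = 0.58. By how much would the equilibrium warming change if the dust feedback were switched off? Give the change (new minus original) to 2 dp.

Original: g = 0.6359, ΔT = 4.3/(1−0.6359) = 11.8099 °C.
Without dust: g' = 0.62, ΔT' = 4.3/(1−0.62) = 11.3158 °C.
Change = 11.3158 − 11.8099 = -0.49 °C.

-0.49 °C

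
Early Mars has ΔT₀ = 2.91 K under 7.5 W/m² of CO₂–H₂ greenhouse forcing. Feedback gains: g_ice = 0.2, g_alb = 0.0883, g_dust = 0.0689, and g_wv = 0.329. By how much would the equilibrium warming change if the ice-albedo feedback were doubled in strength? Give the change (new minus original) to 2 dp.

16.30 K

Original: g = 0.6862, ΔT = 2.91/(1−0.6862) = 9.2734 K.
With doubled ice-albedo: g' = 0.8862, ΔT' = 2.91/(1−0.8862) = 25.5712 K.
Change = 25.5712 − 9.2734 = 16.30 K.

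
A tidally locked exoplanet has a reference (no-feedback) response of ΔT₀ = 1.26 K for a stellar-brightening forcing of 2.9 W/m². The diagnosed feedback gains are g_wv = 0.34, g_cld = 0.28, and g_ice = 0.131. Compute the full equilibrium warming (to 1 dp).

5.1 K

Total gain g = 0.34 + 0.28 + 0.131 = 0.751.
Amplification A = 1/(1 − 0.751) = 4.016.
ΔT = 1.26 × 4.016 = 5.1 K.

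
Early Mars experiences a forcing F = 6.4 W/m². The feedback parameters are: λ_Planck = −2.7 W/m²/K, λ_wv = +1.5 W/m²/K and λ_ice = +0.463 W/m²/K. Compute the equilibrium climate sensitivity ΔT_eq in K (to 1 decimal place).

Net feedback parameter λ = (−2.7) + (+1.5) + (+0.463) = -0.737 W/m²/K.
ΔT = −F/λ = −6.4/(-0.737) = 8.7 K.

8.7 K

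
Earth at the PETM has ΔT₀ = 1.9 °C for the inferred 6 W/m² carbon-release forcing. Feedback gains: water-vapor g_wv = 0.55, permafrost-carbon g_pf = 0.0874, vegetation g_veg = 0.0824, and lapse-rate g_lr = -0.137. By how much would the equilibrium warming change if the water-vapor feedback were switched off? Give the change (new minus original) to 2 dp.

Original: g = 0.5828, ΔT = 1.9/(1−0.5828) = 4.5542 °C.
Without water-vapor: g' = 0.0328, ΔT' = 1.9/(1−0.0328) = 1.9644 °C.
Change = 1.9644 − 4.5542 = -2.59 °C.

-2.59 °C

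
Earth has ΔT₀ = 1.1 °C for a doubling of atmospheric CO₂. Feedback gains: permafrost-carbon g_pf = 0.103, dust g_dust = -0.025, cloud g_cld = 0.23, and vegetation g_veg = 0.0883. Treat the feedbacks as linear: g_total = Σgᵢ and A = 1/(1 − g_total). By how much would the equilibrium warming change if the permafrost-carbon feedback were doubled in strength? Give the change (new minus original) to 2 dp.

Original: g = 0.3963, ΔT = 1.1/(1−0.3963) = 1.8221 °C.
With doubled permafrost-carbon: g' = 0.4993, ΔT' = 1.1/(1−0.4993) = 2.1969 °C.
Change = 2.1969 − 1.8221 = 0.37 °C.

0.37 °C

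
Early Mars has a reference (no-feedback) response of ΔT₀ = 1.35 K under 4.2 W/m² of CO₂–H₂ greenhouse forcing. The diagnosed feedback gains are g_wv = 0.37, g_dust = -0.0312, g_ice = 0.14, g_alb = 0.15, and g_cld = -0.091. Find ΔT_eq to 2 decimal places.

Total gain g = 0.37 − 0.0312 + 0.14 + 0.15 − 0.091 = 0.5378.
Amplification A = 1/(1 − 0.5378) = 2.164.
ΔT = 1.35 × 2.164 = 2.92 K.

2.92 K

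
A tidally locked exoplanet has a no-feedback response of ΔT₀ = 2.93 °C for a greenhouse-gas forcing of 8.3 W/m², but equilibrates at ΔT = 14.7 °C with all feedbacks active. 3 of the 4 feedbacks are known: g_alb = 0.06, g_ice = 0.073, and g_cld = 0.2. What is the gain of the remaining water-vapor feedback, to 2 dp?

0.47

Amplification A = ΔT/ΔT₀ = 14.7/2.93 = 5.017.
Total gain g = 1 − 1/A = 1 − 1/5.017 = 0.8007.
Known gains sum to 0.06 + 0.073 + 0.2 = 0.333.
g_wv = 0.8007 − 0.333 = 0.47.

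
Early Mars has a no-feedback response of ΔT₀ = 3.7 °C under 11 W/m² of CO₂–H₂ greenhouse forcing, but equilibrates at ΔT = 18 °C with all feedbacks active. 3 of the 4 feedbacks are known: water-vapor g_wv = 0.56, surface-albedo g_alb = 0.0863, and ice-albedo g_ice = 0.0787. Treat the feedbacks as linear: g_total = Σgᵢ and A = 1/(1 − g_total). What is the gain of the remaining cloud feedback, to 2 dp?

Amplification A = ΔT/ΔT₀ = 18/3.7 = 4.865.
Total gain g = 1 − 1/A = 1 − 1/4.865 = 0.7945.
Known gains sum to 0.56 + 0.0863 + 0.0787 = 0.725.
g_cld = 0.7945 − 0.725 = 0.07.

0.07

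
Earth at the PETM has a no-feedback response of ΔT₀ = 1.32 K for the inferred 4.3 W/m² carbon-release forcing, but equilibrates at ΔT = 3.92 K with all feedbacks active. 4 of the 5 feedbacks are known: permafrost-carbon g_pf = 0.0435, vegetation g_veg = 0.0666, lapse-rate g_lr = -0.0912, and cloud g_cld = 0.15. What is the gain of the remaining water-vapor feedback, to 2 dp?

Amplification A = ΔT/ΔT₀ = 3.92/1.32 = 2.97.
Total gain g = 1 − 1/A = 1 − 1/2.97 = 0.6633.
Known gains sum to 0.0435 + 0.0666 − 0.0912 + 0.15 = 0.1689.
g_wv = 0.6633 − 0.1689 = 0.49.

0.49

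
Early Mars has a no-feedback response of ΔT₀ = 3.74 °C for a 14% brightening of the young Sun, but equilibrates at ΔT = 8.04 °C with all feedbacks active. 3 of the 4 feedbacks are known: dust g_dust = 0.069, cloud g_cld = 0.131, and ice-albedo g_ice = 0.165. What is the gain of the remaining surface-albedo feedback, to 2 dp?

0.17

Amplification A = ΔT/ΔT₀ = 8.04/3.74 = 2.15.
Total gain g = 1 − 1/A = 1 − 1/2.15 = 0.5349.
Known gains sum to 0.069 + 0.131 + 0.165 = 0.365.
g_alb = 0.5349 − 0.365 = 0.17.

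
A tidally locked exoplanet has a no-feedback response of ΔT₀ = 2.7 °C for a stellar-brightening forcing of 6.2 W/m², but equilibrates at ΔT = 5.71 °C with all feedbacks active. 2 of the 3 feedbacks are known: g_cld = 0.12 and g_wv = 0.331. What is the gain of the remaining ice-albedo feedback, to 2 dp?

0.08

Amplification A = ΔT/ΔT₀ = 5.71/2.7 = 2.115.
Total gain g = 1 − 1/A = 1 − 1/2.115 = 0.5272.
Known gains sum to 0.12 + 0.331 = 0.451.
g_ice = 0.5272 − 0.451 = 0.08.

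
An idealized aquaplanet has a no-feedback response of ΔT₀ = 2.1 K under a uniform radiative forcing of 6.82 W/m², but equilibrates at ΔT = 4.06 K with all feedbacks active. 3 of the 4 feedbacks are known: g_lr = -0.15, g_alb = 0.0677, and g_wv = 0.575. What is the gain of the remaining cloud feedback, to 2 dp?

-0.01

Amplification A = ΔT/ΔT₀ = 4.06/2.1 = 1.933.
Total gain g = 1 − 1/A = 1 − 1/1.933 = 0.4827.
Known gains sum to -0.15 + 0.0677 + 0.575 = 0.4927.
g_cld = 0.4827 − 0.4927 = -0.01.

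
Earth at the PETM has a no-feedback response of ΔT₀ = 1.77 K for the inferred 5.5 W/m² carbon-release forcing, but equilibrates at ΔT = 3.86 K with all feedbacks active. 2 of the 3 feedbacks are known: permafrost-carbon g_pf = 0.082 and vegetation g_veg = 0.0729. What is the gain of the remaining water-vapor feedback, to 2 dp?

Amplification A = ΔT/ΔT₀ = 3.86/1.77 = 2.181.
Total gain g = 1 − 1/A = 1 − 1/2.181 = 0.5415.
Known gains sum to 0.082 + 0.0729 = 0.1549.
g_wv = 0.5415 − 0.1549 = 0.39.

0.39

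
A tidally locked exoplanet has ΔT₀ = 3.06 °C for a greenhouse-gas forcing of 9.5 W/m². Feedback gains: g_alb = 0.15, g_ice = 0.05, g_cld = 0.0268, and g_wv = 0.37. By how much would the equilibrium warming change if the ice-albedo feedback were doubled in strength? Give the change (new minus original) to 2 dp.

Original: g = 0.5968, ΔT = 3.06/(1−0.5968) = 7.5893 °C.
With doubled ice-albedo: g' = 0.6468, ΔT' = 3.06/(1−0.6468) = 8.6636 °C.
Change = 8.6636 − 7.5893 = 1.07 °C.

1.07 °C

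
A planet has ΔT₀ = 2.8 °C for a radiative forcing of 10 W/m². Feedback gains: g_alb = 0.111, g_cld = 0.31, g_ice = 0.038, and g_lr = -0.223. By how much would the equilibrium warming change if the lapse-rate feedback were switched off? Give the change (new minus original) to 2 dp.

Original: g = 0.236, ΔT = 2.8/(1−0.236) = 3.6649 °C.
Without lapse-rate: g' = 0.459, ΔT' = 2.8/(1−0.459) = 5.1756 °C.
Change = 5.1756 − 3.6649 = 1.51 °C.

1.51 °C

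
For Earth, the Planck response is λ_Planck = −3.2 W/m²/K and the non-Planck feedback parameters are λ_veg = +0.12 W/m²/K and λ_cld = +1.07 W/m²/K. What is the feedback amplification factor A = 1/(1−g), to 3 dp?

1.592

Convert to gains: g_veg = 0.12/3.2 = 0.0375; g_cld = 1.07/3.2 = 0.3344.
Total gain g = 0.3719.
A = 1/(1 − 0.3719) = 1.592.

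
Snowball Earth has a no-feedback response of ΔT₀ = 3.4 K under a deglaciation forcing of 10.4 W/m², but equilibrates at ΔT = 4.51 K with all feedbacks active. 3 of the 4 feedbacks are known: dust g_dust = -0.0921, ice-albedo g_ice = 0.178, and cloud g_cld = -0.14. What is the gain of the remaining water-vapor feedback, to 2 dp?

Amplification A = ΔT/ΔT₀ = 4.51/3.4 = 1.326.
Total gain g = 1 − 1/A = 1 − 1/1.326 = 0.2459.
Known gains sum to -0.0921 + 0.178 − 0.14 = -0.0541.
g_wv = 0.2459 + 0.0541 = 0.30.

0.30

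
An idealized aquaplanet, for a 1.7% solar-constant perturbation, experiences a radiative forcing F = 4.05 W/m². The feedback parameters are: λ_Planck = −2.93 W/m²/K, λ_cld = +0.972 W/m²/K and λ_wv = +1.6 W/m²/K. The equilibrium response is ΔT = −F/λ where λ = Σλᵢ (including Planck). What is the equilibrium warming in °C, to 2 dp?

11.31 °C

Net feedback parameter λ = (−2.93) + (+0.972) + (+1.6) = -0.358 W/m²/K.
ΔT = −F/λ = −4.05/(-0.358) = 11.31 °C.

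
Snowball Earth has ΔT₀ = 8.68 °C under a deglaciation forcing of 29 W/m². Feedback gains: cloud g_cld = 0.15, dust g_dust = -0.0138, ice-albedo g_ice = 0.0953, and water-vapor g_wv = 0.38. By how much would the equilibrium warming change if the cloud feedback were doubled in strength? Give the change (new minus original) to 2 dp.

14.05 °C

Original: g = 0.6115, ΔT = 8.68/(1−0.6115) = 22.3423 °C.
With doubled cloud: g' = 0.7615, ΔT' = 8.68/(1−0.7615) = 36.3941 °C.
Change = 36.3941 − 22.3423 = 14.05 °C.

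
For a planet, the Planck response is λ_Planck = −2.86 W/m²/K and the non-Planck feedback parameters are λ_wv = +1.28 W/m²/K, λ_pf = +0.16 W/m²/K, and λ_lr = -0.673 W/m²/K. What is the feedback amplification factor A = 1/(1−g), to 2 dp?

1.37

Convert to gains: g_wv = 1.28/2.86 = 0.4476; g_pf = 0.16/2.86 = 0.05594; g_lr = -0.673/2.86 = -0.2353.
Total gain g = 0.26824.
A = 1/(1 − 0.26824) = 1.37.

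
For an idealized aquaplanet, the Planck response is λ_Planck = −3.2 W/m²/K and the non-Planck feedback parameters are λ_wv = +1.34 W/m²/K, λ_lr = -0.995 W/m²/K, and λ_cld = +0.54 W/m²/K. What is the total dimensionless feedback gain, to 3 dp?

0.277

Convert to gains: g_wv = 1.34/3.2 = 0.4188; g_lr = -0.995/3.2 = -0.3109; g_cld = 0.54/3.2 = 0.1688.
Total gain g = 0.2767.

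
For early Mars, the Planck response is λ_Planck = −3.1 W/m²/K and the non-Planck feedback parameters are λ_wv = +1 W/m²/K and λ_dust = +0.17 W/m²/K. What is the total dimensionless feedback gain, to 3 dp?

0.377

Convert to gains: g_wv = 1/3.1 = 0.3226; g_dust = 0.17/3.1 = 0.05484.
Total gain g = 0.37744.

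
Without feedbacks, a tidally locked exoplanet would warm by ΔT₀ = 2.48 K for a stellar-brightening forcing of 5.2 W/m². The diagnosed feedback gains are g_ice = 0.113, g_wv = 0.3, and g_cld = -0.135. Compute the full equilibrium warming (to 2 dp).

3.43 K

Total gain g = 0.113 + 0.3 − 0.135 = 0.278.
Amplification A = 1/(1 − 0.278) = 1.385.
ΔT = 2.48 × 1.385 = 3.43 K.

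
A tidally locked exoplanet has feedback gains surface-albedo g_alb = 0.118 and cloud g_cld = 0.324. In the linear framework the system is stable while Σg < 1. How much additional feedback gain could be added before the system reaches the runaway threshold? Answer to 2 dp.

0.56

Current total gain = 0.118 + 0.324 = 0.442.
Margin to runaway = 1 − 0.442 = 0.56.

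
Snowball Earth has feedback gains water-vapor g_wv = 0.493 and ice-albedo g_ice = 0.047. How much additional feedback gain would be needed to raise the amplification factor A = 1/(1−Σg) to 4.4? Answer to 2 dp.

Current total gain = 0.54.
Target gain for A = 4.4: g* = 1 − 1/4.4 = 0.7727.
Additional gain needed = 0.7727 − 0.54 = 0.23.

0.23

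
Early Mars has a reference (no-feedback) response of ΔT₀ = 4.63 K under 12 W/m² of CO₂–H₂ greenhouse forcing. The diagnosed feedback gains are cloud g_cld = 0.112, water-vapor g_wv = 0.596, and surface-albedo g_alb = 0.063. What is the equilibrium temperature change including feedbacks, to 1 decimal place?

20.2 K

Total gain g = 0.112 + 0.596 + 0.063 = 0.771.
Amplification A = 1/(1 − 0.771) = 4.367.
ΔT = 4.63 × 4.367 = 20.2 K.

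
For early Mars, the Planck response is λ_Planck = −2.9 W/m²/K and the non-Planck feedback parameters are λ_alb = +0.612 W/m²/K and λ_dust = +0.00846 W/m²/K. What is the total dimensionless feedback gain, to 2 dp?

0.21

Convert to gains: g_alb = 0.612/2.9 = 0.211; g_dust = 0.00846/2.9 = 0.002917.
Total gain g = 0.213917.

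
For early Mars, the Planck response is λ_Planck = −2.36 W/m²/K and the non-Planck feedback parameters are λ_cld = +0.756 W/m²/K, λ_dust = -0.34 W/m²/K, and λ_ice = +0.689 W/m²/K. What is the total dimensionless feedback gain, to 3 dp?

Convert to gains: g_cld = 0.756/2.36 = 0.3203; g_dust = -0.34/2.36 = -0.1441; g_ice = 0.689/2.36 = 0.2919.
Total gain g = 0.4681.

0.468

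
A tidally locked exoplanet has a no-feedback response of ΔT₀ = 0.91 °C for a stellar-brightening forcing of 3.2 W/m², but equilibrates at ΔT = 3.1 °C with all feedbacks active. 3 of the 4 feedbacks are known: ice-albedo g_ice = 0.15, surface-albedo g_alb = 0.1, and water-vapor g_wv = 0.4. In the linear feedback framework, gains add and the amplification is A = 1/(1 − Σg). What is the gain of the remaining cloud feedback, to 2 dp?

0.06

Amplification A = ΔT/ΔT₀ = 3.1/0.91 = 3.407.
Total gain g = 1 − 1/A = 1 − 1/3.407 = 0.7065.
Known gains sum to 0.15 + 0.1 + 0.4 = 0.65.
g_cld = 0.7065 − 0.65 = 0.06.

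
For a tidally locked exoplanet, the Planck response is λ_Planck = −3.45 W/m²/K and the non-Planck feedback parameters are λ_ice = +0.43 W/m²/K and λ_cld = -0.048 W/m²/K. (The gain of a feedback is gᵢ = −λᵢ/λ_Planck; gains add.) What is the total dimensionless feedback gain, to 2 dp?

Convert to gains: g_ice = 0.43/3.45 = 0.1246; g_cld = -0.048/3.45 = -0.01391.
Total gain g = 0.11069.

0.11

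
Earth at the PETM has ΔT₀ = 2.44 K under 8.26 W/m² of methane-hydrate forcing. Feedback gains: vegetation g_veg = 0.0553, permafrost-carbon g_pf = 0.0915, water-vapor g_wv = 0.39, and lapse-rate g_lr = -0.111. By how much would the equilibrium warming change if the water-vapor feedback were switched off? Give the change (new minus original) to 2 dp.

-1.72 K

Original: g = 0.4258, ΔT = 2.44/(1−0.4258) = 4.2494 K.
Without water-vapor: g' = 0.0358, ΔT' = 2.44/(1−0.0358) = 2.5306 K.
Change = 2.5306 − 4.2494 = -1.72 K.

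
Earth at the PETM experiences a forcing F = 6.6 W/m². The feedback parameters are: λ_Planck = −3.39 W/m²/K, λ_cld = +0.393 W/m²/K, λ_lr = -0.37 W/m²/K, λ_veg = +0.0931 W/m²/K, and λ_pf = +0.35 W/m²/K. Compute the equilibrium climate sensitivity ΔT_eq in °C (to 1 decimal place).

2.3 °C

Net feedback parameter λ = (−3.39) + (+0.393) + (-0.37) + (+0.0931) + (+0.35) = -2.9239 W/m²/K.
ΔT = −F/λ = −6.6/(-2.9239) = 2.3 °C.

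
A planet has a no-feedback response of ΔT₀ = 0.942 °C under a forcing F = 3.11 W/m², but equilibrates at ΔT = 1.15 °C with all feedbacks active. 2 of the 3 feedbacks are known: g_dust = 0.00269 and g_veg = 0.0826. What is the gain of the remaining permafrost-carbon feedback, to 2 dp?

0.10

Amplification A = ΔT/ΔT₀ = 1.15/0.942 = 1.221.
Total gain g = 1 − 1/A = 1 − 1/1.221 = 0.181.
Known gains sum to 0.00269 + 0.0826 = 0.08529.
g_pf = 0.181 − 0.08529 = 0.10.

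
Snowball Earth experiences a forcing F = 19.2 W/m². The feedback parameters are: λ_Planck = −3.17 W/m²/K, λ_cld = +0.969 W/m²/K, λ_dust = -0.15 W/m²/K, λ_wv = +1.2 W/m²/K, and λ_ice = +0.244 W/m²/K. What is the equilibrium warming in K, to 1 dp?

21.2 K

Net feedback parameter λ = (−3.17) + (+0.969) + (-0.15) + (+1.2) + (+0.244) = -0.907 W/m²/K.
ΔT = −F/λ = −19.2/(-0.907) = 21.2 K.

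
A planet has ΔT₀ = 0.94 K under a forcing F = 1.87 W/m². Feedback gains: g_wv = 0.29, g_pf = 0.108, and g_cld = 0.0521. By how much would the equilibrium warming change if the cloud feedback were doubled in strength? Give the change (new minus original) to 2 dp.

Original: g = 0.4501, ΔT = 0.94/(1−0.4501) = 1.7094 K.
With doubled cloud: g' = 0.5022, ΔT' = 0.94/(1−0.5022) = 1.8883 K.
Change = 1.8883 − 1.7094 = 0.18 K.

0.18 K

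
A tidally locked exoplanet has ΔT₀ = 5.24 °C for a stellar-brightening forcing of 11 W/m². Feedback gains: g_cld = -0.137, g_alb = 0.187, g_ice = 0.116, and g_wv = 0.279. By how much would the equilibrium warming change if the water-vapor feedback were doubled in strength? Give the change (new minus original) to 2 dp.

9.54 °C

Original: g = 0.445, ΔT = 5.24/(1−0.445) = 9.4414 °C.
With doubled water-vapor: g' = 0.724, ΔT' = 5.24/(1−0.724) = 18.9855 °C.
Change = 18.9855 − 9.4414 = 9.54 °C.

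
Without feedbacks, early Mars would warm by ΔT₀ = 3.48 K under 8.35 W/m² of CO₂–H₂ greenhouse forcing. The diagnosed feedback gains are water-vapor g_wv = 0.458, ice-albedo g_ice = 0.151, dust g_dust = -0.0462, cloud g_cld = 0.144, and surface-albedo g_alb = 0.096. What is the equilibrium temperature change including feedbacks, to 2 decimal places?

Total gain g = 0.458 + 0.151 − 0.0462 + 0.144 + 0.096 = 0.8028.
Amplification A = 1/(1 − 0.8028) = 5.071.
ΔT = 3.48 × 5.071 = 17.65 K.

17.65 K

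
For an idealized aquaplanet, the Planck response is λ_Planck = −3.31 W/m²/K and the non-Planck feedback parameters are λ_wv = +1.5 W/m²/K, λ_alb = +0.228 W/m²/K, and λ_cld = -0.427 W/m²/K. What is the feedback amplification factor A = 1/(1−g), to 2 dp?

Convert to gains: g_wv = 1.5/3.31 = 0.4532; g_alb = 0.228/3.31 = 0.06888; g_cld = -0.427/3.31 = -0.129.
Total gain g = 0.39308.
A = 1/(1 − 0.39308) = 1.65.

1.65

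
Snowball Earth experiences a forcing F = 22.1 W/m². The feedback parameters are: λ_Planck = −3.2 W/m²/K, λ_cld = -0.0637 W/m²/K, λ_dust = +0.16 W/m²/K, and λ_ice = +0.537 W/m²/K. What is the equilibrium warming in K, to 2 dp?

Net feedback parameter λ = (−3.2) + (-0.0637) + (+0.16) + (+0.537) = -2.5667 W/m²/K.
ΔT = −F/λ = −22.1/(-2.5667) = 8.61 K.

8.61 K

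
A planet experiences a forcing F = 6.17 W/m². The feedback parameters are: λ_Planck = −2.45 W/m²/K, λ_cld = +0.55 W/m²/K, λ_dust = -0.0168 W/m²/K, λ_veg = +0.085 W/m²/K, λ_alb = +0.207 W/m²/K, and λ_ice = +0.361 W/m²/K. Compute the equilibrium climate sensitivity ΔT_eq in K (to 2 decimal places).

4.88 K

Net feedback parameter λ = (−2.45) + (+0.55) + (-0.0168) + (+0.085) + (+0.207) + (+0.361) = -1.2638 W/m²/K.
ΔT = −F/λ = −6.17/(-1.2638) = 4.88 K.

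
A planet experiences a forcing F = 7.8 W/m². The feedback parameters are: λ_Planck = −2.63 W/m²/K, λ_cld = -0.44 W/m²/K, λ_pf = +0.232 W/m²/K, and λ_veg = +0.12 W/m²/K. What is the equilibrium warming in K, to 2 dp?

2.87 K

Net feedback parameter λ = (−2.63) + (-0.44) + (+0.232) + (+0.12) = -2.718 W/m²/K.
ΔT = −F/λ = −7.8/(-2.718) = 2.87 K.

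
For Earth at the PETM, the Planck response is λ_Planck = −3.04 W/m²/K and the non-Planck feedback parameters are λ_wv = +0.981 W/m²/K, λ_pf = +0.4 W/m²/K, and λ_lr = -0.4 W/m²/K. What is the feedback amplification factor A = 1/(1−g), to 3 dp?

1.476

Convert to gains: g_wv = 0.981/3.04 = 0.3227; g_pf = 0.4/3.04 = 0.1316; g_lr = -0.4/3.04 = -0.1316.
Total gain g = 0.3227.
A = 1/(1 − 0.3227) = 1.476.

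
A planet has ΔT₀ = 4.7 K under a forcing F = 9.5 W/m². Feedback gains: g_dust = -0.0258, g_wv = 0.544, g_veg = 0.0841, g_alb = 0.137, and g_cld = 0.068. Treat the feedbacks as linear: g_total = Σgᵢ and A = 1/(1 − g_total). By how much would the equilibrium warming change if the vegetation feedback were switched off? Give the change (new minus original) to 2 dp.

-7.41 K

Original: g = 0.8073, ΔT = 4.7/(1−0.8073) = 24.3902 K.
Without vegetation: g' = 0.7232, ΔT' = 4.7/(1−0.7232) = 16.9798 K.
Change = 16.9798 − 24.3902 = -7.41 K.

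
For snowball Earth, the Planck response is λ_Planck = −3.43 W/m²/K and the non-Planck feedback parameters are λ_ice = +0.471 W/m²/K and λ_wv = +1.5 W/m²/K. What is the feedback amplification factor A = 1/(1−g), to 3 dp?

2.351

Convert to gains: g_ice = 0.471/3.43 = 0.1373; g_wv = 1.5/3.43 = 0.4373.
Total gain g = 0.5746.
A = 1/(1 − 0.5746) = 2.351.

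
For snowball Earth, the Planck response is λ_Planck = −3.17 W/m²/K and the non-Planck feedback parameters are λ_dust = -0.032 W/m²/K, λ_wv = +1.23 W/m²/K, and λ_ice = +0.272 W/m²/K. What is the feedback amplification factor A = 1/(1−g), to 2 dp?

1.86

Convert to gains: g_dust = -0.032/3.17 = -0.01009; g_wv = 1.23/3.17 = 0.388; g_ice = 0.272/3.17 = 0.0858.
Total gain g = 0.46371.
A = 1/(1 − 0.46371) = 1.86.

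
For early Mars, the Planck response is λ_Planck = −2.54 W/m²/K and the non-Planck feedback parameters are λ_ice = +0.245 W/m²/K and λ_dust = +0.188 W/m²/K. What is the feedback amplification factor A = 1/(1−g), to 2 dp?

Convert to gains: g_ice = 0.245/2.54 = 0.09646; g_dust = 0.188/2.54 = 0.07402.
Total gain g = 0.17048.
A = 1/(1 − 0.17048) = 1.21.

1.21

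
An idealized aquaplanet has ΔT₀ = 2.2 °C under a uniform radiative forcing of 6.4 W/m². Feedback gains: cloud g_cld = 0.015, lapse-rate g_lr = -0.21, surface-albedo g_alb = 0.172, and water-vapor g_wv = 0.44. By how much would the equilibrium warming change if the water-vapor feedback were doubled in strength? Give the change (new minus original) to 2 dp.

Original: g = 0.417, ΔT = 2.2/(1−0.417) = 3.7736 °C.
With doubled water-vapor: g' = 0.857, ΔT' = 2.2/(1−0.857) = 15.3846 °C.
Change = 15.3846 − 3.7736 = 11.61 °C.

11.61 °C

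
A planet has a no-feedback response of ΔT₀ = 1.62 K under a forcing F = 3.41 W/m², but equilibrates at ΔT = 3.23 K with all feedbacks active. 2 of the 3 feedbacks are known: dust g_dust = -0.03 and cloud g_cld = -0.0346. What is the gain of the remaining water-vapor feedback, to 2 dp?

0.56

Amplification A = ΔT/ΔT₀ = 3.23/1.62 = 1.994.
Total gain g = 1 − 1/A = 1 − 1/1.994 = 0.4985.
Known gains sum to -0.03 − 0.0346 = -0.0646.
g_wv = 0.4985 + 0.0646 = 0.56.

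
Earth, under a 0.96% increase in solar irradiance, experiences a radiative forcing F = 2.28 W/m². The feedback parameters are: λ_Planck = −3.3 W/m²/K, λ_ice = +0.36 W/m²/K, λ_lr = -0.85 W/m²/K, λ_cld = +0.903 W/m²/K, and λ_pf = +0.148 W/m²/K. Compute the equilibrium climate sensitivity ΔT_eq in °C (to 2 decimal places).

Net feedback parameter λ = (−3.3) + (+0.36) + (-0.85) + (+0.903) + (+0.148) = -2.739 W/m²/K.
ΔT = −F/λ = −2.28/(-2.739) = 0.83 °C.

0.83 °C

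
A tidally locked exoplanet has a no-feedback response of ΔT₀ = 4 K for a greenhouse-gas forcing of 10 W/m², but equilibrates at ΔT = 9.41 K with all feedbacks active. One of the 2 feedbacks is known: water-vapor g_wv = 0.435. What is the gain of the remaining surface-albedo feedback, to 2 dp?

0.14

Amplification A = ΔT/ΔT₀ = 9.41/4 = 2.353.
Total gain g = 1 − 1/A = 1 − 1/2.353 = 0.575.
The known gain is 0.435.
g_alb = 0.575 − 0.435 = 0.14.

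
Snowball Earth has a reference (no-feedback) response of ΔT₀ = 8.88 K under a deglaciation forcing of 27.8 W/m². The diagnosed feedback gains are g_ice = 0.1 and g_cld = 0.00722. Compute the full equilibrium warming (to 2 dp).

9.95 K

Total gain g = 0.1 + 0.00722 = 0.10722.
Amplification A = 1/(1 − 0.10722) = 1.12.
ΔT = 8.88 × 1.12 = 9.95 K.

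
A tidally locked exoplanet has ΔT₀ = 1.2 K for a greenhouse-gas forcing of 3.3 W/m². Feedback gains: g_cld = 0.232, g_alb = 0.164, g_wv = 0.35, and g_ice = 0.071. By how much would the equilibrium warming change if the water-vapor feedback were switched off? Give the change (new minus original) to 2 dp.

Original: g = 0.817, ΔT = 1.2/(1−0.817) = 6.5574 K.
Without water-vapor: g' = 0.467, ΔT' = 1.2/(1−0.467) = 2.2514 K.
Change = 2.2514 − 6.5574 = -4.31 K.

-4.31 K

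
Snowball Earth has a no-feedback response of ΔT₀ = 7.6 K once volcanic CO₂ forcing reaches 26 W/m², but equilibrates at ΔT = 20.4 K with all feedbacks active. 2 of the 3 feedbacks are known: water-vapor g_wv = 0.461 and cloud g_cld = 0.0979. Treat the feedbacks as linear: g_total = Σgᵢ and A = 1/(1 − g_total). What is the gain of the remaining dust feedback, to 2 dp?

Amplification A = ΔT/ΔT₀ = 20.4/7.6 = 2.684.
Total gain g = 1 − 1/A = 1 − 1/2.684 = 0.6274.
Known gains sum to 0.461 + 0.0979 = 0.5589.
g_dust = 0.6274 − 0.5589 = 0.07.

0.07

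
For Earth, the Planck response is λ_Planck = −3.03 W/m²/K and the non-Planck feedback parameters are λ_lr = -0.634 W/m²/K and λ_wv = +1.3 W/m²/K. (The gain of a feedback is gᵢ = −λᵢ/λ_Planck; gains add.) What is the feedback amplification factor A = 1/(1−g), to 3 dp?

Convert to gains: g_lr = -0.634/3.03 = -0.2092; g_wv = 1.3/3.03 = 0.429.
Total gain g = 0.2198.
A = 1/(1 − 0.2198) = 1.282.

1.282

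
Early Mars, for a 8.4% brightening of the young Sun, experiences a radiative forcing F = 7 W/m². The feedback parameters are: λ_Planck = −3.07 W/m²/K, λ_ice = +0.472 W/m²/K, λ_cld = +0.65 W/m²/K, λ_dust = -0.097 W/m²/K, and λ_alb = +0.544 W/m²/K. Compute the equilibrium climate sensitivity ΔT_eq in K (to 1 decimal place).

4.7 K

Net feedback parameter λ = (−3.07) + (+0.472) + (+0.65) + (-0.097) + (+0.544) = -1.501 W/m²/K.
ΔT = −F/λ = −7/(-1.501) = 4.7 K.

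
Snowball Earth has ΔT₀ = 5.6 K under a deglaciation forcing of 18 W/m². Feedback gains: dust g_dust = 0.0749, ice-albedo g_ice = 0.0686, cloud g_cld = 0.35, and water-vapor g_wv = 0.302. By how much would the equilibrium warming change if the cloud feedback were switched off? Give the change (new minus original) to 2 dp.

Original: g = 0.7955, ΔT = 5.6/(1−0.7955) = 27.3839 K.
Without cloud: g' = 0.4455, ΔT' = 5.6/(1−0.4455) = 10.0992 K.
Change = 10.0992 − 27.3839 = -17.28 K.

-17.28 K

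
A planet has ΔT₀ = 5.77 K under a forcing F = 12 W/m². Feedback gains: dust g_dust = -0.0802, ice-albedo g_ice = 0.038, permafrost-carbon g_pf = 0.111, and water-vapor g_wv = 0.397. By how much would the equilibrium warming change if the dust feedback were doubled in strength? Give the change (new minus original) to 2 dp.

Original: g = 0.4658, ΔT = 5.77/(1−0.4658) = 10.8012 K.
With doubled dust: g' = 0.3856, ΔT' = 5.77/(1−0.3856) = 9.3913 K.
Change = 9.3913 − 10.8012 = -1.41 K.

-1.41 K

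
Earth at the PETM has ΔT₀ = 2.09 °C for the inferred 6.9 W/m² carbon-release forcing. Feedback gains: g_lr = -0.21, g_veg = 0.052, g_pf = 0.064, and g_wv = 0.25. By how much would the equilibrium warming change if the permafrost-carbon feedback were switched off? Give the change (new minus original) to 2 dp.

Original: g = 0.156, ΔT = 2.09/(1−0.156) = 2.4763 °C.
Without permafrost-carbon: g' = 0.092, ΔT' = 2.09/(1−0.092) = 2.3018 °C.
Change = 2.3018 − 2.4763 = -0.17 °C.

-0.17 °C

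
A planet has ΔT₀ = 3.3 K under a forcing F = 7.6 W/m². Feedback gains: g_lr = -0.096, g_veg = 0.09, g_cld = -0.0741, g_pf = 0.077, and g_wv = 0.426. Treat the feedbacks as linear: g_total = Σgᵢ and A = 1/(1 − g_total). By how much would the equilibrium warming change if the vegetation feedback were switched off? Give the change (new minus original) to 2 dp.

Original: g = 0.4229, ΔT = 3.3/(1−0.4229) = 5.7182 K.
Without vegetation: g' = 0.3329, ΔT' = 3.3/(1−0.3329) = 4.9468 K.
Change = 4.9468 − 5.7182 = -0.77 K.

-0.77 K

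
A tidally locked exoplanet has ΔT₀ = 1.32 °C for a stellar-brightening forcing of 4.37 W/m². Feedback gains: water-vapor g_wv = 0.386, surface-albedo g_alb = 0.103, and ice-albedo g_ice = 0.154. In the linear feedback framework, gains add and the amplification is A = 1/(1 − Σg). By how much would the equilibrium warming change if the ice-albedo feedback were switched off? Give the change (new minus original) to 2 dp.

Original: g = 0.643, ΔT = 1.32/(1−0.643) = 3.6975 °C.
Without ice-albedo: g' = 0.489, ΔT' = 1.32/(1−0.489) = 2.5832 °C.
Change = 2.5832 − 3.6975 = -1.11 °C.

-1.11 °C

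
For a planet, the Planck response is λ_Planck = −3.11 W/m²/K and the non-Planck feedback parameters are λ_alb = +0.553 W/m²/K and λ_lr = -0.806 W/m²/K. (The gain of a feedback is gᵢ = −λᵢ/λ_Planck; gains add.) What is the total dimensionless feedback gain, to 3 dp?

-0.081

Convert to gains: g_alb = 0.553/3.11 = 0.1778; g_lr = -0.806/3.11 = -0.2592.
Total gain g = -0.0814.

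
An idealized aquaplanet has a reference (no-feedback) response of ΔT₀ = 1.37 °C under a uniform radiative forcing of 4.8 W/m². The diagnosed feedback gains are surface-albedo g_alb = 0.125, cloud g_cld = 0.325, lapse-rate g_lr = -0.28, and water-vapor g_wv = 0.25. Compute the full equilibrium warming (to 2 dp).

2.36 °C

Total gain g = 0.125 + 0.325 − 0.28 + 0.25 = 0.42.
Amplification A = 1/(1 − 0.42) = 1.724.
ΔT = 1.37 × 1.724 = 2.36 °C.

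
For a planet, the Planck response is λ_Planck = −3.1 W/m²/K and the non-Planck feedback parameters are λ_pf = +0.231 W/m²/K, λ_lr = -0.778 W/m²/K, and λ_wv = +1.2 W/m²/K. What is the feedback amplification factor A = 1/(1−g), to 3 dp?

1.267

Convert to gains: g_pf = 0.231/3.1 = 0.07452; g_lr = -0.778/3.1 = -0.251; g_wv = 1.2/3.1 = 0.3871.
Total gain g = 0.21062.
A = 1/(1 − 0.21062) = 1.267.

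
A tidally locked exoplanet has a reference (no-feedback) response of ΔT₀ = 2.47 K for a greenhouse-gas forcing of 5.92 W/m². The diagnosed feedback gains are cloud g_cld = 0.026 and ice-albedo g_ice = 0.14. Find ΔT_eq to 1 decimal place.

Total gain g = 0.026 + 0.14 = 0.166.
Amplification A = 1/(1 − 0.166) = 1.199.
ΔT = 2.47 × 1.199 = 3.0 K.

3.0 K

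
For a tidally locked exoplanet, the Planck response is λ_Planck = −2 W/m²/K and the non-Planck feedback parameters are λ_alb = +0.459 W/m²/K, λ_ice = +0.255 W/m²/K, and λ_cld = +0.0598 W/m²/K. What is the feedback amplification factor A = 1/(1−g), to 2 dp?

Convert to gains: g_alb = 0.459/2 = 0.2295; g_ice = 0.255/2 = 0.1275; g_cld = 0.0598/2 = 0.0299.
Total gain g = 0.3869.
A = 1/(1 − 0.3869) = 1.63.

1.63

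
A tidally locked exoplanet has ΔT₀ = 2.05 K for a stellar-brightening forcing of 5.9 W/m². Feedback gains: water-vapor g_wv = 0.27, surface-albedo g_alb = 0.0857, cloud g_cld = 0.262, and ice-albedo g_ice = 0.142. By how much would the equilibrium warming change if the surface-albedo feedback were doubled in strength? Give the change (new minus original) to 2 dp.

4.73 K

Original: g = 0.7597, ΔT = 2.05/(1−0.7597) = 8.5310 K.
With doubled surface-albedo: g' = 0.8454, ΔT' = 2.05/(1−0.8454) = 13.2600 K.
Change = 13.2600 − 8.5310 = 4.73 K.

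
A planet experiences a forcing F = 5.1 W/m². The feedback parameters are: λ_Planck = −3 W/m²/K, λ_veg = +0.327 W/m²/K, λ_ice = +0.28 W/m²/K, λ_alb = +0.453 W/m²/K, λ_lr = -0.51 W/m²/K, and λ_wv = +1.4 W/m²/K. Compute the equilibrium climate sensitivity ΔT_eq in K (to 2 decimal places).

Net feedback parameter λ = (−3) + (+0.327) + (+0.28) + (+0.453) + (-0.51) + (+1.4) = -1.05 W/m²/K.
ΔT = −F/λ = −5.1/(-1.05) = 4.86 K.

4.86 K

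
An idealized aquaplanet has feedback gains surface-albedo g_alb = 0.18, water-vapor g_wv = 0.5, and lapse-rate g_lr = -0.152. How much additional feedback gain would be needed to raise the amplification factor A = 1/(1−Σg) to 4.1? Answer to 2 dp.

0.23

Current total gain = 0.528.
Target gain for A = 4.1: g* = 1 − 1/4.1 = 0.7561.
Additional gain needed = 0.7561 − 0.528 = 0.23.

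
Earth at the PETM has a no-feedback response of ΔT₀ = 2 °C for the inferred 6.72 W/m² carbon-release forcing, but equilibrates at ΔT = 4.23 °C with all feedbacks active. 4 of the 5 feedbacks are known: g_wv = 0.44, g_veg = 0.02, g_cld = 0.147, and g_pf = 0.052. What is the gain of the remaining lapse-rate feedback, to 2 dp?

-0.13

Amplification A = ΔT/ΔT₀ = 4.23/2 = 2.115.
Total gain g = 1 − 1/A = 1 − 1/2.115 = 0.5272.
Known gains sum to 0.44 + 0.02 + 0.147 + 0.052 = 0.659.
g_lr = 0.5272 − 0.659 = -0.13.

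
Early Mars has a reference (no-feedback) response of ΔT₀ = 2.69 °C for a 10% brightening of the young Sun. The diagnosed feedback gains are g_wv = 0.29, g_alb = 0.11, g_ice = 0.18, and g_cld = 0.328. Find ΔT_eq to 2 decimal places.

Total gain g = 0.29 + 0.11 + 0.18 + 0.328 = 0.908.
Amplification A = 1/(1 − 0.908) = 10.87.
ΔT = 2.69 × 10.87 = 29.24 °C.

29.24 °C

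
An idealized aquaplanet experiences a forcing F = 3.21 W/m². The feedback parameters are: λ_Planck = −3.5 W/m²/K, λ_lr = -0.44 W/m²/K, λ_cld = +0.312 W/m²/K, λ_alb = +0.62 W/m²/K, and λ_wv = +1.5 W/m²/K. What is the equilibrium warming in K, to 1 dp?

Net feedback parameter λ = (−3.5) + (-0.44) + (+0.312) + (+0.62) + (+1.5) = -1.508 W/m²/K.
ΔT = −F/λ = −3.21/(-1.508) = 2.1 K.

2.1 K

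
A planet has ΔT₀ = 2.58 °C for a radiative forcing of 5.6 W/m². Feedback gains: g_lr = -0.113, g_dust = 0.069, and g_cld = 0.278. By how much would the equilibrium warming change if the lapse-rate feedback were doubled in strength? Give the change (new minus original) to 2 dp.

Original: g = 0.234, ΔT = 2.58/(1−0.234) = 3.3681 °C.
With doubled lapse-rate: g' = 0.121, ΔT' = 2.58/(1−0.121) = 2.9352 °C.
Change = 2.9352 − 3.3681 = -0.43 °C.

-0.43 °C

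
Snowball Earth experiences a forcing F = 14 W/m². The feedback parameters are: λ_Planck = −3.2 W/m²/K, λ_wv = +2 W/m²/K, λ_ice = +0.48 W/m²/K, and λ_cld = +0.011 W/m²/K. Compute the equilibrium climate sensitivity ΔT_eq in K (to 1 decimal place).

Net feedback parameter λ = (−3.2) + (+2) + (+0.48) + (+0.011) = -0.709 W/m²/K.
ΔT = −F/λ = −14/(-0.709) = 19.7 K.

19.7 K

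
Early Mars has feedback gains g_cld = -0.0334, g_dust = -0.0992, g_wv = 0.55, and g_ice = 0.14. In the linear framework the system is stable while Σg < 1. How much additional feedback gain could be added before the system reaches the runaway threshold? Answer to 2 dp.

Current total gain = -0.0334 − 0.0992 + 0.55 + 0.14 = 0.5574.
Margin to runaway = 1 − 0.5574 = 0.44.

0.44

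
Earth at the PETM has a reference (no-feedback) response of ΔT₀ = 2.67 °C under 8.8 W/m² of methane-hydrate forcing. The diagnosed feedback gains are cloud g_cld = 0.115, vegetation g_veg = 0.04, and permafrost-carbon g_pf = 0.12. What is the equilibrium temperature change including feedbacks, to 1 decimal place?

Total gain g = 0.115 + 0.04 + 0.12 = 0.275.
Amplification A = 1/(1 − 0.275) = 1.379.
ΔT = 2.67 × 1.379 = 3.7 °C.

3.7 °C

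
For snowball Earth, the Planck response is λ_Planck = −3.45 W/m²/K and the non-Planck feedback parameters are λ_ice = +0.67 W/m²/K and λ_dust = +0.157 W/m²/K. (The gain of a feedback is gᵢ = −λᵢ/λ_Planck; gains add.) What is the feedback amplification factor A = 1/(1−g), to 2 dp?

1.32

Convert to gains: g_ice = 0.67/3.45 = 0.1942; g_dust = 0.157/3.45 = 0.04551.
Total gain g = 0.23971.
A = 1/(1 − 0.23971) = 1.32.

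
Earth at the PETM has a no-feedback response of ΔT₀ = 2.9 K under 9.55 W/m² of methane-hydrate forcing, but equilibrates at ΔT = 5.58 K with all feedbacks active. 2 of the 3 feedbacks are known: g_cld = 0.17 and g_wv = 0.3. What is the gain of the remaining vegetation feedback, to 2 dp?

Amplification A = ΔT/ΔT₀ = 5.58/2.9 = 1.924.
Total gain g = 1 − 1/A = 1 − 1/1.924 = 0.4802.
Known gains sum to 0.17 + 0.3 = 0.47.
g_veg = 0.4802 − 0.47 = 0.01.

0.01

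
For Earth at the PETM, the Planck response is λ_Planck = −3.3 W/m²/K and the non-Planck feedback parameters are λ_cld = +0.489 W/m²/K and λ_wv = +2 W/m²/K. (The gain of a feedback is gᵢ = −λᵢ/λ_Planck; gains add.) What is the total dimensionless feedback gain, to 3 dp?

0.754

Convert to gains: g_cld = 0.489/3.3 = 0.1482; g_wv = 2/3.3 = 0.6061.
Total gain g = 0.7543.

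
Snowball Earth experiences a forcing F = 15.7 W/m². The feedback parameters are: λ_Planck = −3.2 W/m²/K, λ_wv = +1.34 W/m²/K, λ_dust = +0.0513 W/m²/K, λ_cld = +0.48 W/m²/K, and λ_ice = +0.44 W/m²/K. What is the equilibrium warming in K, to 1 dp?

Net feedback parameter λ = (−3.2) + (+1.34) + (+0.0513) + (+0.48) + (+0.44) = -0.8887 W/m²/K.
ΔT = −F/λ = −15.7/(-0.8887) = 17.7 K.

17.7 K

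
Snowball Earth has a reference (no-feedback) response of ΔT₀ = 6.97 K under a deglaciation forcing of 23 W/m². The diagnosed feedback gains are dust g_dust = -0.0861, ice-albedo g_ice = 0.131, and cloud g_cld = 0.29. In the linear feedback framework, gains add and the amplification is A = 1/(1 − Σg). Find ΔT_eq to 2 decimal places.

10.48 K

Total gain g = -0.0861 + 0.131 + 0.29 = 0.3349.
Amplification A = 1/(1 − 0.3349) = 1.504.
ΔT = 6.97 × 1.504 = 10.48 K.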